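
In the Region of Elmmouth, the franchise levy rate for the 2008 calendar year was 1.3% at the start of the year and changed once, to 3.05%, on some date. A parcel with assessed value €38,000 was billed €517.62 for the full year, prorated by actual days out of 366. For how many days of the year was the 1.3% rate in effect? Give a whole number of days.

353 days

Let d = days at the first rate; then 366 − d days at the second rate.
€38,000 × [1.3%·d + 3.05%·(366−d)] / 366 = €517.62
Solving gives d = 353, so the new rate took effect on December 19, 2008.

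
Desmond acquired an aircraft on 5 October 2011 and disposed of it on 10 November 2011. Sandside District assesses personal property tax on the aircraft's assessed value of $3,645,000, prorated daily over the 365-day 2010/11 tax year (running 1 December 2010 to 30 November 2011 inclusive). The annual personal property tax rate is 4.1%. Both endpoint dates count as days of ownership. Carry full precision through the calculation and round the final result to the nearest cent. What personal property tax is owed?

$15,149.22

Days held (5 October – 10 November 2011): 37 out of 365
Tax = $3,645,000 × 4.1% × 37/365 = $15,149.2192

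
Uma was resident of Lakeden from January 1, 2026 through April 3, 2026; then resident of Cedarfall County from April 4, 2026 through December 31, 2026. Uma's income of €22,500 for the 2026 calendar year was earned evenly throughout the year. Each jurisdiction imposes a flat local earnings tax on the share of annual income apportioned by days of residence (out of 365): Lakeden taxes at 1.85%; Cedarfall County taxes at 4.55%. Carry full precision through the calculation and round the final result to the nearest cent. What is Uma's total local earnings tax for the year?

€868.96

Lakeden, January 1 – April 3, 2026: 93 days → €22,500 × 1.85% × 93/365 = €106.0582
Cedarfall County, April 4 – December 31, 2026: 272 days → €22,500 × 4.55% × 272/365 = €762.9041
Total = €868.9623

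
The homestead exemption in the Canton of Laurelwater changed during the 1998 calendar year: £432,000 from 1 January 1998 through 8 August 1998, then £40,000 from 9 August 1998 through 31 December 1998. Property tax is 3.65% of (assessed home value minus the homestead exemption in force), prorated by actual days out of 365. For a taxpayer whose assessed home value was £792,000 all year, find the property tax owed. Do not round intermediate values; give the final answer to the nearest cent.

1 January – 8 August 1998: 220 days, exemption £432,000 → (£792,000 − £432,000) × 3.65% × 220/365 = £7,920.0000
9 August – 31 December 1998: 145 days, exemption £40,000 → (£792,000 − £40,000) × 3.65% × 145/365 = £10,904.0000
Total = £18,824.0000

£18,824.00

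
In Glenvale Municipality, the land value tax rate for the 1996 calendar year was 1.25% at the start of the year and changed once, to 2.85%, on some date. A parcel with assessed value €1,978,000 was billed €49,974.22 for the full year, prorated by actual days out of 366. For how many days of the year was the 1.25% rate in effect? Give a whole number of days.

Let d = days at the first rate; then 366 − d days at the second rate.
€1,978,000 × [1.25%·d + 2.85%·(366−d)] / 366 = €49,974.22
Solving gives d = 74, so the new rate took effect on 15 March 1996.

74 days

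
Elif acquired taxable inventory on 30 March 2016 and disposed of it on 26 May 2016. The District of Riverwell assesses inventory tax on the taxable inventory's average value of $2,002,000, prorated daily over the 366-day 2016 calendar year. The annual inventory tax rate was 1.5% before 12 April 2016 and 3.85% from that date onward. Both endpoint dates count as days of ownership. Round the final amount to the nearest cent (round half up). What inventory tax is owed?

30 March – 11 April 2016: 13 days at 1.5% → $2,002,000 × 1.5% × 13/366 = $1,066.6393
12 April – 26 May 2016: 45 days at 3.85% → $2,002,000 × 3.85% × 45/366 = $9,476.6803
Total = $10,543.3197

$10,543.32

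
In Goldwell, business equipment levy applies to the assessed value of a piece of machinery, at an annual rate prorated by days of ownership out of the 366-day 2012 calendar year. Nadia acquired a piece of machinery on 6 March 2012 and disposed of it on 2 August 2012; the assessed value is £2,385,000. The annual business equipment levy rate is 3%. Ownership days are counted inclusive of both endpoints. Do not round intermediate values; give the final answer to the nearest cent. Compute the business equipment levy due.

Days held (6 March – 2 August 2012): 150 out of 366
Tax = £2,385,000 × 3% × 150/366 = £29,323.7705

£29,323.77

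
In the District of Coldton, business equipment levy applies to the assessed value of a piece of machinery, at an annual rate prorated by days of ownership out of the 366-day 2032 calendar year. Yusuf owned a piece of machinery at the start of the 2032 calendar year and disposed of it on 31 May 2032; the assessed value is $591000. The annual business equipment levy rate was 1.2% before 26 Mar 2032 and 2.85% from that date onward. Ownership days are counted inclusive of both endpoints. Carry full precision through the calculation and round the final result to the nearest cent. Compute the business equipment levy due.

1 Jan – 25 Mar 2032: 85 days at 1.2% → $591000 × 1.2% × 85/366 = $1647.0492
26 Mar – 31 May 2032: 67 days at 2.85% → $591000 × 2.85% × 67/366 = $3083.3730
Total = $4730.4221

$4730.42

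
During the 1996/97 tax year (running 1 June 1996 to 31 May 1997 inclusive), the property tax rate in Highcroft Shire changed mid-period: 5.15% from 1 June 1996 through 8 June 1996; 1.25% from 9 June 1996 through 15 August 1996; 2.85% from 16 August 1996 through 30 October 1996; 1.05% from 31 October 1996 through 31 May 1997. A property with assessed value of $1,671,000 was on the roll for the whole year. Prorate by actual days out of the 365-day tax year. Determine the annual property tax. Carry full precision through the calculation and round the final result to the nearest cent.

$25,932.55

1 June – 8 June 1996: 8 days at 5.15% → $1,671,000 × 5.15% × 8/365 = $1,886.1699
9 June – 15 August 1996: 68 days at 1.25% → $1,671,000 × 1.25% × 68/365 = $3,891.3699
16 August – 30 October 1996: 76 days at 2.85% → $1,671,000 × 2.85% × 76/365 = $9,916.1260
31 October 1996 – 31 May 1997: 213 days at 1.05% → $1,671,000 × 1.05% × 213/365 = $10,238.8808
Total = $25,932.5466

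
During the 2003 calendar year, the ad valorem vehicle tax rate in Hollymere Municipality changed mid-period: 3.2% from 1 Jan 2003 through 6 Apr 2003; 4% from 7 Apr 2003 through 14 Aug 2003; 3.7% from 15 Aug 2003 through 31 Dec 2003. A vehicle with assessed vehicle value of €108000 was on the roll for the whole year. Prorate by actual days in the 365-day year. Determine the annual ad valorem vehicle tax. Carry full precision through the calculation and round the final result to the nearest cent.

1 Jan – 6 Apr 2003: 96 days at 3.2% → €108000 × 3.2% × 96/365 = €908.9753
7 Apr – 14 Aug 2003: 130 days at 4% → €108000 × 4% × 130/365 = €1538.6301
15 Aug – 31 Dec 2003: 139 days at 3.7% → €108000 × 3.7% × 139/365 = €1521.7644
Total = €3969.3699

€3969.37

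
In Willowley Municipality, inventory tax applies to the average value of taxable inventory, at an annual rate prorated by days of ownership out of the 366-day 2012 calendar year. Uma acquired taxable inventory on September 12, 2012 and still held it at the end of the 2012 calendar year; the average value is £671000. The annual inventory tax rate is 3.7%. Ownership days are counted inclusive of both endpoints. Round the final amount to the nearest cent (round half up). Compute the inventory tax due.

£7529.50

Days held (September 12 – December 31, 2012): 111 out of 366
Tax = £671000 × 3.7% × 111/366 = £7529.5000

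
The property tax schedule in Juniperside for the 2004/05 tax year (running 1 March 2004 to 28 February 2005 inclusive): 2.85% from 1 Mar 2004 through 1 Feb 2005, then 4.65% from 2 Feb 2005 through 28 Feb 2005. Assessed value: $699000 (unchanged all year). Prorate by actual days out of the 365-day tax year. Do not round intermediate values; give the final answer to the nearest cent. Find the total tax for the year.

1 Mar 2004 – 1 Feb 2005: 338 days at 2.85% → $699000 × 2.85% × 338/365 = $18447.8548
2 Feb – 28 Feb 2005: 27 days at 4.65% → $699000 × 4.65% × 27/365 = $2404.3685
Total = $20852.2233

$20852.22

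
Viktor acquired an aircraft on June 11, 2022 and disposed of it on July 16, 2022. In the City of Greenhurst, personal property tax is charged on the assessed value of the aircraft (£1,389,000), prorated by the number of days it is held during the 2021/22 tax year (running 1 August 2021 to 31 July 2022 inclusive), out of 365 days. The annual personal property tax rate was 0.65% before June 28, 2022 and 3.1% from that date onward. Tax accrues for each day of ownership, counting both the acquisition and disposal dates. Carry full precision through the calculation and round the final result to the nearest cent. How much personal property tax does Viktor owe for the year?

June 11 – June 27, 2022: 17 days at 0.65% → £1,389,000 × 0.65% × 17/365 = £420.5055
June 28 – July 16, 2022: 19 days at 3.1% → £1,389,000 × 3.1% × 19/365 = £2,241.4274
Total = £2,661.9329

£2,661.93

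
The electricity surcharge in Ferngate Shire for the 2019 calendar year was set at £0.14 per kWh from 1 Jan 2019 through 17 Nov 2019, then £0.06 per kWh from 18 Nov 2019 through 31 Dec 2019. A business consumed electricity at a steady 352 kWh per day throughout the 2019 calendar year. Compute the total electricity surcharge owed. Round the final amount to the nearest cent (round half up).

1 Jan – 17 Nov 2019: 321 days × 352 kWh/day = 112,992 kWh at £0.14/kWh → £15,818.88
18 Nov – 31 Dec 2019: 44 days × 352 kWh/day = 15,488 kWh at £0.06/kWh → £929.28

£16,748.16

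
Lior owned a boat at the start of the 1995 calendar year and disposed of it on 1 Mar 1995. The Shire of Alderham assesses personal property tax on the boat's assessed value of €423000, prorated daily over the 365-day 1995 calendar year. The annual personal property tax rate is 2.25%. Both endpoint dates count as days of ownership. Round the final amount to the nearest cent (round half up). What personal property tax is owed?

Days held (1 Jan – 1 Mar 1995): 60 out of 365
Tax = €423000 × 2.25% × 60/365 = €1564.5205

€1564.52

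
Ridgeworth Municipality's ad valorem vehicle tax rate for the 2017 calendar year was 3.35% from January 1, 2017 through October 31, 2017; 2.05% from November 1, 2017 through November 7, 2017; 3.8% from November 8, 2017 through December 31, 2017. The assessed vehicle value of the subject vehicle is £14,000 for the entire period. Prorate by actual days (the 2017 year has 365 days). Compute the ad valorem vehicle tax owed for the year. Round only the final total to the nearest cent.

January 1 – October 31, 2017: 304 days at 3.35% → £14,000 × 3.35% × 304/365 = £390.6192
November 1 – November 7, 2017: 7 days at 2.05% → £14,000 × 2.05% × 7/365 = £5.5041
November 8 – December 31, 2017: 54 days at 3.8% → £14,000 × 3.8% × 54/365 = £78.7068
Total = £474.8301

£474.83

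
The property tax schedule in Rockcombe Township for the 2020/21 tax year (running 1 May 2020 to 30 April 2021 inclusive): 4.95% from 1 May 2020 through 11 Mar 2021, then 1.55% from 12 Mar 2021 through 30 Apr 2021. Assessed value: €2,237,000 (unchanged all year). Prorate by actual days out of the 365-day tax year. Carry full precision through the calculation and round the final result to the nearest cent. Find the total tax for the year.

€100,312.60

1 May 2020 – 11 Mar 2021: 315 days at 4.95% → €2,237,000 × 4.95% × 315/365 = €95,562.8014
12 Mar – 30 Apr 2021: 50 days at 1.55% → €2,237,000 × 1.55% × 50/365 = €4,749.7945
Total = €100,312.5959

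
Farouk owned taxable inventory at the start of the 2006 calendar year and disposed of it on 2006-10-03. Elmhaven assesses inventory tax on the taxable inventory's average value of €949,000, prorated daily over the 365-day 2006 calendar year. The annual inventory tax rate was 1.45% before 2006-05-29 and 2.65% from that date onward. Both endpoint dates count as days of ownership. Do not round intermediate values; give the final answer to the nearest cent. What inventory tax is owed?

2006-01-01 to 2006-05-28: 148 days at 1.45% → €949,000 × 1.45% × 148/365 = €5,579.6000
2006-05-29 to 2006-10-03: 128 days at 2.65% → €949,000 × 2.65% × 128/365 = €8,819.2000
Total = €14,398.8000

€14,398.80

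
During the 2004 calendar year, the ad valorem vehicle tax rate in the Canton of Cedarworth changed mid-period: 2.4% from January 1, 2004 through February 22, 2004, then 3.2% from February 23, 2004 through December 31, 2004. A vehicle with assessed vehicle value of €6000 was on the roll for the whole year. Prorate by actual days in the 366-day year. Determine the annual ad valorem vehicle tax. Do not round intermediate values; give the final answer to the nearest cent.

January 1 – February 22, 2004: 53 days at 2.4% → €6000 × 2.4% × 53/366 = €20.8525
February 23 – December 31, 2004: 313 days at 3.2% → €6000 × 3.2% × 313/366 = €164.1967
Total = €185.0492

€185.05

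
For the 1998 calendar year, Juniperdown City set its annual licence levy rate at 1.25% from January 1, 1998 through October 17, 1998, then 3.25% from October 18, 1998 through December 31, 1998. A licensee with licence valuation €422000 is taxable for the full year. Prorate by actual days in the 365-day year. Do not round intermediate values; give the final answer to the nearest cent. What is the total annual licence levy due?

January 1 – October 17, 1998: 290 days at 1.25% → €422000 × 1.25% × 290/365 = €4191.0959
October 18 – December 31, 1998: 75 days at 3.25% → €422000 × 3.25% × 75/365 = €2818.1507
Total = €7009.2466

€7009.25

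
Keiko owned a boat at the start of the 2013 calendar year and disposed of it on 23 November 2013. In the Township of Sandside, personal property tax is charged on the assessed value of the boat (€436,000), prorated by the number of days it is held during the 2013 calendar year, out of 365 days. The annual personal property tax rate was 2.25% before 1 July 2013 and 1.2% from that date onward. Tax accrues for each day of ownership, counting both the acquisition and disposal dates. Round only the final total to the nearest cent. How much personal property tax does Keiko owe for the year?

1 January – 30 June 2013: 181 days at 2.25% → €436,000 × 2.25% × 181/365 = €4,864.6849
1 July – 23 November 2013: 146 days at 1.2% → €436,000 × 1.2% × 146/365 = €2,092.8000
Total = €6,957.4849

€6,957.48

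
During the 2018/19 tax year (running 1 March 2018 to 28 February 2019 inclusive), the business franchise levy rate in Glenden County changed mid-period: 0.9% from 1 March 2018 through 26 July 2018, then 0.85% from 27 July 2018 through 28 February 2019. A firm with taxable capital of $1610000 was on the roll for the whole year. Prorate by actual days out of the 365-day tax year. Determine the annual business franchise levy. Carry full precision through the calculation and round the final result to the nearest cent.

1 March – 26 July 2018: 148 days at 0.9% → $1610000 × 0.9% × 148/365 = $5875.3973
27 July 2018 – 28 February 2019: 217 days at 0.85% → $1610000 × 0.85% × 217/365 = $8136.0137
Total = $14011.4110

$14011.41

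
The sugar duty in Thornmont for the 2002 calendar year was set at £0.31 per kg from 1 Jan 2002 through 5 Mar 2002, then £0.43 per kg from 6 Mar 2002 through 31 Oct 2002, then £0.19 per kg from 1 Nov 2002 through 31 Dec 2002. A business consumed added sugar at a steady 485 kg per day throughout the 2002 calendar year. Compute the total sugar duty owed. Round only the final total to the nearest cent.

1 Jan – 5 Mar 2002: 64 days × 485 kg/day = 31,040 kg at £0.31/kg → £9,622.40
6 Mar – 31 Oct 2002: 240 days × 485 kg/day = 116,400 kg at £0.43/kg → £50,052.00
1 Nov – 31 Dec 2002: 61 days × 485 kg/day = 29,585 kg at £0.19/kg → £5,621.15

£65,295.55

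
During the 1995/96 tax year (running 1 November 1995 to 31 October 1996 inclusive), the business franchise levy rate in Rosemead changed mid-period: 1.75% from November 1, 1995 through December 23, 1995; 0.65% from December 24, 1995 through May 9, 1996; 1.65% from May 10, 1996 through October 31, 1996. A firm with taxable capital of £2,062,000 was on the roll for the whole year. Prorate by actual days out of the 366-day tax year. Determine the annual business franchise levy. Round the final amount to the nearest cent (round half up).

November 1 – December 23, 1995: 53 days at 1.75% → £2,062,000 × 1.75% × 53/366 = £5,225.4235
December 24, 1995 – May 9, 1996: 138 days at 0.65% → £2,062,000 × 0.65% × 138/366 = £5,053.5902
May 10 – October 31, 1996: 175 days at 1.65% → £2,062,000 × 1.65% × 175/366 = £16,267.8279
Total = £26,546.8415

£26,546.84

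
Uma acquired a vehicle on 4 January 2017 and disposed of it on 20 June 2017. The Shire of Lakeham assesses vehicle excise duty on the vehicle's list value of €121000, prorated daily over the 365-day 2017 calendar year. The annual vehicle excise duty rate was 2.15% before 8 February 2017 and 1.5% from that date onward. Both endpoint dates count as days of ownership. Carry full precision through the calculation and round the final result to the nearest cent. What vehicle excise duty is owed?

4 January – 7 February 2017: 35 days at 2.15% → €121000 × 2.15% × 35/365 = €249.4589
8 February – 20 June 2017: 133 days at 1.5% → €121000 × 1.5% × 133/365 = €661.3562
Total = €910.8151

€910.82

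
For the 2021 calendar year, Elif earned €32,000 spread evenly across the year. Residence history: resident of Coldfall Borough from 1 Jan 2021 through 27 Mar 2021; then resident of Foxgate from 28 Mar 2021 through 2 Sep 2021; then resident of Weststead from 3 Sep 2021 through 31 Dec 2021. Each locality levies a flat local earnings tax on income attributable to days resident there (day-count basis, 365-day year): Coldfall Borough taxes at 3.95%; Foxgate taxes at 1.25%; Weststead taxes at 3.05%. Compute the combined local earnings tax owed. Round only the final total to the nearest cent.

Coldfall Borough, 1 Jan – 27 Mar 2021: 86 days → €32,000 × 3.95% × 86/365 = €297.8192
Foxgate, 28 Mar – 2 Sep 2021: 159 days → €32,000 × 1.25% × 159/365 = €174.2466
Weststead, 3 Sep – 31 Dec 2021: 120 days → €32,000 × 3.05% × 120/365 = €320.8767
Total = €792.9425

€792.94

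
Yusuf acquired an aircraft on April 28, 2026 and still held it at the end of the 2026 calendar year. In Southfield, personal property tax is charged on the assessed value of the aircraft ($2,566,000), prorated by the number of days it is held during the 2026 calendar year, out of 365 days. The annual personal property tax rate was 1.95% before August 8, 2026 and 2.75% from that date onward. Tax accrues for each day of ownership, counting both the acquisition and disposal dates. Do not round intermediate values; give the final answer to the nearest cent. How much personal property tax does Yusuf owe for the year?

$42,208.94

April 28 – August 7, 2026: 102 days at 1.95% → $2,566,000 × 1.95% × 102/365 = $13,982.9425
August 8 – December 31, 2026: 146 days at 2.75% → $2,566,000 × 2.75% × 146/365 = $28,226.0000
Total = $42,208.9425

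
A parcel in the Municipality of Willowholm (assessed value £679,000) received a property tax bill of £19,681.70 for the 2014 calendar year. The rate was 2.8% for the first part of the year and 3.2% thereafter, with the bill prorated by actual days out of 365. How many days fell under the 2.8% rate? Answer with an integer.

Let d = days at the first rate; then 365 − d days at the second rate.
£679,000 × [2.8%·d + 3.2%·(365−d)] / 365 = £19,681.70
Solving gives d = 275, so the new rate took effect on 3 Oct 2014.

275 days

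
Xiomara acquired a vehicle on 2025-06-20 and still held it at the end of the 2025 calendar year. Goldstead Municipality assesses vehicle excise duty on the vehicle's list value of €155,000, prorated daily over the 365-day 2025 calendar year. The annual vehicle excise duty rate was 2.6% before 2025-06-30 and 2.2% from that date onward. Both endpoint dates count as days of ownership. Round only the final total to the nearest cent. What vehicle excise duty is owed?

2025-06-20 to 2025-06-29: 10 days at 2.6% → €155,000 × 2.6% × 10/365 = €110.4110
2025-06-30 to 2025-12-31: 185 days at 2.2% → €155,000 × 2.2% × 185/365 = €1,728.3562
Total = €1,838.7671

€1,838.77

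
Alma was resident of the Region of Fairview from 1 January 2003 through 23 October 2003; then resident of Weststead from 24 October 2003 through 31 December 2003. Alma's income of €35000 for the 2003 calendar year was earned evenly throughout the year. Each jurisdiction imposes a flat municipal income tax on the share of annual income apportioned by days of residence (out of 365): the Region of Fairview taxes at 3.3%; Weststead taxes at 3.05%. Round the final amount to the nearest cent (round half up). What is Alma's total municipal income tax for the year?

€1138.46

The Region of Fairview, 1 January – 23 October 2003: 296 days → €35000 × 3.3% × 296/365 = €936.6575
Weststead, 24 October – 31 December 2003: 69 days → €35000 × 3.05% × 69/365 = €201.8014
Total = €1138.4589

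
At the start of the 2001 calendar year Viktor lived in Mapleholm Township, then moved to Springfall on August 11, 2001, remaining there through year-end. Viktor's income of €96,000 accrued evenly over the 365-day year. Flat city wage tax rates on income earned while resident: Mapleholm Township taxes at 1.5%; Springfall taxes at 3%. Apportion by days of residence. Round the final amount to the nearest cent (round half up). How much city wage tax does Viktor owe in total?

€2,004.16

Mapleholm Township, January 1 – August 10, 2001: 222 days → €96,000 × 1.5% × 222/365 = €875.8356
Springfall, August 11 – December 31, 2001: 143 days → €96,000 × 3% × 143/365 = €1,128.3288
Total = €2,004.1644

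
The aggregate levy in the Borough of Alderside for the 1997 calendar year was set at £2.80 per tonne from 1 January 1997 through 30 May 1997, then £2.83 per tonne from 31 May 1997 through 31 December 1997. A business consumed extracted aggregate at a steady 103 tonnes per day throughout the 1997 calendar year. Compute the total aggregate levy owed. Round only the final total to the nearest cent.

1 January – 30 May 1997: 150 days × 103 tonnes/day = 15,450 tonnes at £2.80/tonne → £43,260.00
31 May – 31 December 1997: 215 days × 103 tonnes/day = 22,145 tonnes at £2.83/tonne → £62,670.35

£105,930.35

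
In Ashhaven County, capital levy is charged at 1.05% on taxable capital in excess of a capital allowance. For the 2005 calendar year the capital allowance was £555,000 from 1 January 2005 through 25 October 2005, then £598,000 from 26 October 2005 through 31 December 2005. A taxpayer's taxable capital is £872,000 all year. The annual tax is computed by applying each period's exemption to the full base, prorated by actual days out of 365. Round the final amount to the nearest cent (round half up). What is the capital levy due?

1 January – 25 October 2005: 298 days, exemption £555,000 → (£872,000 − £555,000) × 1.05% × 298/365 = £2,717.5151
26 October – 31 December 2005: 67 days, exemption £598,000 → (£872,000 − £598,000) × 1.05% × 67/365 = £528.1068
Total = £3,245.6219

£3,245.62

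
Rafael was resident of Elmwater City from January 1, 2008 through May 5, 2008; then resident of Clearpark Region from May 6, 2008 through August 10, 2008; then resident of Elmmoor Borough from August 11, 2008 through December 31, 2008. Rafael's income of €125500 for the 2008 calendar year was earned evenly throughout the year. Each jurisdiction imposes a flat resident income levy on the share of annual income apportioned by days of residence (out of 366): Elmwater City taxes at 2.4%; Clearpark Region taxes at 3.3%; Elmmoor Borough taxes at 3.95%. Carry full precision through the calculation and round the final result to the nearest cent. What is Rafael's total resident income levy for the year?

Elmwater City, January 1 – May 5, 2008: 126 days → €125500 × 2.4% × 126/366 = €1036.9180
Clearpark Region, May 6 – August 10, 2008: 97 days → €125500 × 3.3% × 97/366 = €1097.6107
Elmmoor Borough, August 11 – December 31, 2008: 143 days → €125500 × 3.95% × 143/366 = €1936.8490
Total = €4071.3777

€4071.38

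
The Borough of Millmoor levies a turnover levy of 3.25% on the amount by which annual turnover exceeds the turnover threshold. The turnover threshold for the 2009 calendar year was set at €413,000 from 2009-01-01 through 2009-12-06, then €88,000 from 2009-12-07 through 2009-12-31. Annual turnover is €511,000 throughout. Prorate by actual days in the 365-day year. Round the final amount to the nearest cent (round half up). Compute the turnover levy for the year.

2009-01-01 to 2009-12-06: 340 days, exemption €413,000 → (€511,000 − €413,000) × 3.25% × 340/365 = €2,966.8493
2009-12-07 to 2009-12-31: 25 days, exemption €88,000 → (€511,000 − €88,000) × 3.25% × 25/365 = €941.6096
Total = €3,908.4589

€3,908.46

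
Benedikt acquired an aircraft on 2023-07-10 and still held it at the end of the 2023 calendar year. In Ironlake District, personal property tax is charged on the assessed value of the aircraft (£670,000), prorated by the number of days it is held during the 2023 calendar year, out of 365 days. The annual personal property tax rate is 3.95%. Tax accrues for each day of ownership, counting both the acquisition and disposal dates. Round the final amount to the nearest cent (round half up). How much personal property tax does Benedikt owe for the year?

Days held (2023-07-10 to 2023-12-31): 175 out of 365
Tax = £670,000 × 3.95% × 175/365 = £12,688.6986

£12,688.70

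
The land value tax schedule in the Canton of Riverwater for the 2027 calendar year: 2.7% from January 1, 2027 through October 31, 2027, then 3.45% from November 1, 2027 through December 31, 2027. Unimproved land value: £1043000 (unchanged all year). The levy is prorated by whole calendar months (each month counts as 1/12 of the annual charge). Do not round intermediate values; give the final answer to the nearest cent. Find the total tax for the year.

£29464.75

January 1 – October 31, 2027: 10 months at 2.7% → £1043000 × 2.7% × 10/12 = £23467.5000
November 1 – December 31, 2027: 2 months at 3.45% → £1043000 × 3.45% × 2/12 = £5997.2500
Total = £29464.7500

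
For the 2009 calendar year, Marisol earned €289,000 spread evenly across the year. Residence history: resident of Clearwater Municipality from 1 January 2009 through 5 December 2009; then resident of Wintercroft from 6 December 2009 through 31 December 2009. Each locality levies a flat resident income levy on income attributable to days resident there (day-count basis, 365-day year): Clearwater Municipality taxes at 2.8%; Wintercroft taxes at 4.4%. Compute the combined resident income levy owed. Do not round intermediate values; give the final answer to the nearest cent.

€8,421.38

Clearwater Municipality, 1 January – 5 December 2009: 339 days → €289,000 × 2.8% × 339/365 = €7,515.5836
Wintercroft, 6 December – 31 December 2009: 26 days → €289,000 × 4.4% × 26/365 = €905.7973
Total = €8,421.3808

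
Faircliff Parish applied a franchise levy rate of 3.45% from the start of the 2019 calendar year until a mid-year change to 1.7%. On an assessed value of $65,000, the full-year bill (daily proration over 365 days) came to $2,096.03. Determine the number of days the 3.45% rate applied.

318 days

Let d = days at the first rate; then 365 − d days at the second rate.
$65,000 × [3.45%·d + 1.7%·(365−d)] / 365 = $2,096.03
Solving gives d = 318, so the new rate took effect on 15 November 2019.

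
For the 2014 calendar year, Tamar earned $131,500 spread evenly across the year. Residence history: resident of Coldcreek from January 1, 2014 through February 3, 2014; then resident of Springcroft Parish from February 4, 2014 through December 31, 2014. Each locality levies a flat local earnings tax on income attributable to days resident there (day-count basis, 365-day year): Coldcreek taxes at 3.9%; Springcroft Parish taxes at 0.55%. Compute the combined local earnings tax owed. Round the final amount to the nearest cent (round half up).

Coldcreek, January 1 – February 3, 2014: 34 days → $131,500 × 3.9% × 34/365 = $477.7233
Springcroft Parish, February 4 – December 31, 2014: 331 days → $131,500 × 0.55% × 331/365 = $655.8788
Total = $1,133.6021

$1,133.60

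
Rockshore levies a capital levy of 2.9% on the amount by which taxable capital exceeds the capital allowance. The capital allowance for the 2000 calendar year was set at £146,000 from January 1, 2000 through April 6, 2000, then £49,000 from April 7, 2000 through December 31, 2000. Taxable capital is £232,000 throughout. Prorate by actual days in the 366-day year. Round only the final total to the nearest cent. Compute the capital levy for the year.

January 1 – April 6, 2000: 97 days, exemption £146,000 → (£232,000 − £146,000) × 2.9% × 97/366 = £660.9781
April 7 – December 31, 2000: 269 days, exemption £49,000 → (£232,000 − £49,000) × 2.9% × 269/366 = £3,900.5000
Total = £4,561.4781

£4,561.48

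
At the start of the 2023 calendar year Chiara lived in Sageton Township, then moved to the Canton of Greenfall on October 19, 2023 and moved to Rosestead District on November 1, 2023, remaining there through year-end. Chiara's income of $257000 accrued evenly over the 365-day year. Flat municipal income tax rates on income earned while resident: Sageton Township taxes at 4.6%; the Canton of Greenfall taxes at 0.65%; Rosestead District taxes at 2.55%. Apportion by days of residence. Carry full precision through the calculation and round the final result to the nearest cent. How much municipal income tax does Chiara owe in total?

$10579.95

Sageton Township, January 1 – October 18, 2023: 291 days → $257000 × 4.6% × 291/365 = $9425.2110
The Canton of Greenfall, October 19 – October 31, 2023: 13 days → $257000 × 0.65% × 13/365 = $59.4973
Rosestead District, November 1 – December 31, 2023: 61 days → $257000 × 2.55% × 61/365 = $1095.2425
Total = $10579.9507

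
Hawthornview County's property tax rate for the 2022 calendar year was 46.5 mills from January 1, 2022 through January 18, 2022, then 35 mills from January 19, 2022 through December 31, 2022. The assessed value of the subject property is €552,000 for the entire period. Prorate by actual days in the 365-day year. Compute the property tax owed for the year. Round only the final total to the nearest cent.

January 1 – January 18, 2022: 18 days at 46.5 mills → €552,000 × 4.65% × 18/365 = €1,265.8192
January 19 – December 31, 2022: 347 days at 35 mills → €552,000 × 3.5% × 347/365 = €18,367.2329
Total = €19,633.0521

€19,633.05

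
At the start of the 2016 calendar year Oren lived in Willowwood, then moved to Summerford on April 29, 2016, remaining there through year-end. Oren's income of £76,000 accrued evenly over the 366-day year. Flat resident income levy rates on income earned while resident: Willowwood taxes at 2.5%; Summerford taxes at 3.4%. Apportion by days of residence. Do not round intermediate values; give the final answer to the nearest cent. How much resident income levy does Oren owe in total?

Willowwood, January 1 – April 28, 2016: 119 days → £76,000 × 2.5% × 119/366 = £617.7596
Summerford, April 29 – December 31, 2016: 247 days → £76,000 × 3.4% × 247/366 = £1,743.8470
Total = £2,361.6066

£2,361.61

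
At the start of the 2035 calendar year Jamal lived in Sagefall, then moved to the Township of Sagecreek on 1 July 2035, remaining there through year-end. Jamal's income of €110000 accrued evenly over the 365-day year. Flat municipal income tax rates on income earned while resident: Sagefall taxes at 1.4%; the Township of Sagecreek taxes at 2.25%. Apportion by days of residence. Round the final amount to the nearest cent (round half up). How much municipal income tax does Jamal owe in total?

€2011.34

Sagefall, 1 January – 30 June 2035: 181 days → €110000 × 1.4% × 181/365 = €763.6712
The Township of Sagecreek, 1 July – 31 December 2035: 184 days → €110000 × 2.25% × 184/365 = €1247.6712
Total = €2011.3425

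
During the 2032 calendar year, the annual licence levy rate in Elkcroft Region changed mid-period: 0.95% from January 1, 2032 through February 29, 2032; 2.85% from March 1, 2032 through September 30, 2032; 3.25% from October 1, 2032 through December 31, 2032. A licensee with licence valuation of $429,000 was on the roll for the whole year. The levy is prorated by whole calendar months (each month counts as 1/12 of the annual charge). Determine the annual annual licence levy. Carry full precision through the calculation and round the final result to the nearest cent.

$11,297.00

January 1 – February 29, 2032: 2 months at 0.95% → $429,000 × 0.95% × 2/12 = $679.2500
March 1 – September 30, 2032: 7 months at 2.85% → $429,000 × 2.85% × 7/12 = $7,132.1250
October 1 – December 31, 2032: 3 months at 3.25% → $429,000 × 3.25% × 3/12 = $3,485.6250
Total = $11,297.0000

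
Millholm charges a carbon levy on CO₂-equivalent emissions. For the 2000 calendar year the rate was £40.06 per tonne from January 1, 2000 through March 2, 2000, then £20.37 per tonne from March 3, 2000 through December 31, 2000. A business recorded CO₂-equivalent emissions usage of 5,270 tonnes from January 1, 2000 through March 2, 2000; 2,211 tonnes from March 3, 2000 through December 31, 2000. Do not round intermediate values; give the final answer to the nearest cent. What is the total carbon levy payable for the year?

January 1 – March 2, 2000: 5,270 tonnes at £40.06/tonne → £211,116.20
March 3 – December 31, 2000: 2,211 tonnes at £20.37/tonne → £45,038.07

£256,154.27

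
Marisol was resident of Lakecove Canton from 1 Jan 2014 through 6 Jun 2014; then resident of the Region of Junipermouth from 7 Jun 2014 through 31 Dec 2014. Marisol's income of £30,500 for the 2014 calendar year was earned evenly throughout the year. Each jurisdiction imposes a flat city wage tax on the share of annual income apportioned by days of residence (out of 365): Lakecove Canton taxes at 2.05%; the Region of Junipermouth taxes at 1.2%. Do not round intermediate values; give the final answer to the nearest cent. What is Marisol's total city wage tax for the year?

£477.51

Lakecove Canton, 1 Jan – 6 Jun 2014: 157 days → £30,500 × 2.05% × 157/365 = £268.9432
The Region of Junipermouth, 7 Jun – 31 Dec 2014: 208 days → £30,500 × 1.2% × 208/365 = £208.5699
Total = £477.5130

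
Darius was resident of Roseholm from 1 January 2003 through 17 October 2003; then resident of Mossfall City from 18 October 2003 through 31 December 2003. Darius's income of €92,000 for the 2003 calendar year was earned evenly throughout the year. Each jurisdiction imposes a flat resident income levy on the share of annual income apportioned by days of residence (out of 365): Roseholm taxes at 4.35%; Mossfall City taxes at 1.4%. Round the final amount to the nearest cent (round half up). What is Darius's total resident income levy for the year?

€3,444.33

Roseholm, 1 January – 17 October 2003: 290 days → €92,000 × 4.35% × 290/365 = €3,179.6712
Mossfall City, 18 October – 31 December 2003: 75 days → €92,000 × 1.4% × 75/365 = €264.6575
Total = €3,444.3288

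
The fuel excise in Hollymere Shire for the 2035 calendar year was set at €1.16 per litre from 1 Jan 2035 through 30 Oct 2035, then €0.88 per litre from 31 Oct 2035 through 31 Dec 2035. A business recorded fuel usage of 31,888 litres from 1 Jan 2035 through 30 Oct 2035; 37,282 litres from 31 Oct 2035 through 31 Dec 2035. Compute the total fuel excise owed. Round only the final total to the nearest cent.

1 Jan – 30 Oct 2035: 31,888 litres at €1.16/litre → €36,990.08
31 Oct – 31 Dec 2035: 37,282 litres at €0.88/litre → €32,808.16

€69,798.24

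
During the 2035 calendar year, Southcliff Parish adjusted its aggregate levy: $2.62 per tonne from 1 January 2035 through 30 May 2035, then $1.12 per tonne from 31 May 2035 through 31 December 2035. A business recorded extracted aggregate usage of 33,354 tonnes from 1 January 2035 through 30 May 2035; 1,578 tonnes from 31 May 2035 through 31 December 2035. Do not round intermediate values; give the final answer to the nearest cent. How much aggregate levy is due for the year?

1 January – 30 May 2035: 33,354 tonnes at $2.62/tonne → $87,387.48
31 May – 31 December 2035: 1,578 tonnes at $1.12/tonne → $1,767.36

$89,154.84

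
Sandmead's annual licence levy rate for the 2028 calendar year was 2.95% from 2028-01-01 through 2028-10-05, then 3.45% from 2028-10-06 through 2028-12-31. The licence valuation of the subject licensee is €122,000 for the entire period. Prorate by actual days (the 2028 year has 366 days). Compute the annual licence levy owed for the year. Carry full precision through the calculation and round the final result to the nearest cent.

€3,744.00

2028-01-01 to 2028-10-05: 279 days at 2.95% → €122,000 × 2.95% × 279/366 = €2,743.5000
2028-10-06 to 2028-12-31: 87 days at 3.45% → €122,000 × 3.45% × 87/366 = €1,000.5000
Total = €3,744.0000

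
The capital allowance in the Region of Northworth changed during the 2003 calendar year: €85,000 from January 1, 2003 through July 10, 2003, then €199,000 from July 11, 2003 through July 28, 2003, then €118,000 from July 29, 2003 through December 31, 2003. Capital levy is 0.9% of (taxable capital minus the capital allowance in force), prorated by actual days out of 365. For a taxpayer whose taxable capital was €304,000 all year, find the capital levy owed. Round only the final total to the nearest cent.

January 1 – July 10, 2003: 191 days, exemption €85,000 → (€304,000 − €85,000) × 0.9% × 191/365 = €1,031.4000
July 11 – July 28, 2003: 18 days, exemption €199,000 → (€304,000 − €199,000) × 0.9% × 18/365 = €46.6027
July 29 – December 31, 2003: 156 days, exemption €118,000 → (€304,000 − €118,000) × 0.9% × 156/365 = €715.4630
Total = €1,793.4658

€1,793.47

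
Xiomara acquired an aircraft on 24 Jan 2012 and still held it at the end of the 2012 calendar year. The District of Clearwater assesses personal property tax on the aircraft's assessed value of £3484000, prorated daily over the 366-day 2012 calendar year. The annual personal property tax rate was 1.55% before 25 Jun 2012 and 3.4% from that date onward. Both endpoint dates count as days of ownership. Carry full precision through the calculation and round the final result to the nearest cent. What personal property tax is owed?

£84068.16

24 Jan – 24 Jun 2012: 153 days at 1.55% → £3484000 × 1.55% × 153/366 = £22574.6066
25 Jun – 31 Dec 2012: 190 days at 3.4% → £3484000 × 3.4% × 190/366 = £61493.5519
Total = £84068.1585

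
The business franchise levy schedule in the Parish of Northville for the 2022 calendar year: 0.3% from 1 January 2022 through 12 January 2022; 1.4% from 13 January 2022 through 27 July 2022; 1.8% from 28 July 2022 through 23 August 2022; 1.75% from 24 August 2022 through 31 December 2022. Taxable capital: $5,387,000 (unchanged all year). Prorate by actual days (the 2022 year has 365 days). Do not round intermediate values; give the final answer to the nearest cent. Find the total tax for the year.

$81,779.09

1 January – 12 January 2022: 12 days at 0.3% → $5,387,000 × 0.3% × 12/365 = $531.3205
13 January – 27 July 2022: 196 days at 1.4% → $5,387,000 × 1.4% × 196/365 = $40,498.4329
28 July – 23 August 2022: 27 days at 1.8% → $5,387,000 × 1.8% × 27/365 = $7,172.8274
24 August – 31 December 2022: 130 days at 1.75% → $5,387,000 × 1.75% × 130/365 = $33,576.5068
Total = $81,779.0877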